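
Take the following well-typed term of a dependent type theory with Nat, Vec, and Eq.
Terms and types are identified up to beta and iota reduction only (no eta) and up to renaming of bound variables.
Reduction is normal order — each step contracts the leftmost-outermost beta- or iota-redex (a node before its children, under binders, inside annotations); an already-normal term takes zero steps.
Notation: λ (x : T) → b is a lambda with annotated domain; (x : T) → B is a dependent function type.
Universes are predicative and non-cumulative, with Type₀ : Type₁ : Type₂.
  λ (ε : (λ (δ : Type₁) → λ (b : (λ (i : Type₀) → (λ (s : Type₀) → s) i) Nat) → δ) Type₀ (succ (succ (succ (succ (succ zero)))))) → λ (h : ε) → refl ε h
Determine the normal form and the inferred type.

reduced normal form:
  λ (ε : Type₀) → λ (δ : ε) → refl ε δ
the term's type:
  (ε : Type₀) → (δ : ε) → Eq ε δ δ


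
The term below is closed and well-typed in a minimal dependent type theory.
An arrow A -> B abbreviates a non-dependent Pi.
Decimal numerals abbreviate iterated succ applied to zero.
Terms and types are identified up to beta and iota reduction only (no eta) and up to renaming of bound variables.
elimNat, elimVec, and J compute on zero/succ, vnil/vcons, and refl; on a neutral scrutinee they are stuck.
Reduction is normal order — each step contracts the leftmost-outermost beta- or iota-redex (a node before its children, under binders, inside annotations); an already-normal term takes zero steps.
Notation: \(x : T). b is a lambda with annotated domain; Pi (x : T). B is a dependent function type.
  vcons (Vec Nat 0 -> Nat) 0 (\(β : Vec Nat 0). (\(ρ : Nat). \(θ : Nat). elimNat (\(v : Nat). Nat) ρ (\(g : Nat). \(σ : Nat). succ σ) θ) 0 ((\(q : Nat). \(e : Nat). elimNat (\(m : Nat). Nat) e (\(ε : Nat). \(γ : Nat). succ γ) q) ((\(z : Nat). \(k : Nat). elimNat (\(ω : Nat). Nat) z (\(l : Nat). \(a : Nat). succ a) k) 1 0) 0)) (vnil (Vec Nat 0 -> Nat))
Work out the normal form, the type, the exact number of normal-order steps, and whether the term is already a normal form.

reduced normal form:
  vcons (Vec Nat 0 -> Nat) 0 (\(β : Vec Nat 0). 1) (vnil (Vec Nat 0 -> Nat))
the term's type:
  Vec (Vec Nat 0 -> Nat) 1
steps to reach normal form (normal order): 15
started in normal form: no
first contracted redex: a beta-redex


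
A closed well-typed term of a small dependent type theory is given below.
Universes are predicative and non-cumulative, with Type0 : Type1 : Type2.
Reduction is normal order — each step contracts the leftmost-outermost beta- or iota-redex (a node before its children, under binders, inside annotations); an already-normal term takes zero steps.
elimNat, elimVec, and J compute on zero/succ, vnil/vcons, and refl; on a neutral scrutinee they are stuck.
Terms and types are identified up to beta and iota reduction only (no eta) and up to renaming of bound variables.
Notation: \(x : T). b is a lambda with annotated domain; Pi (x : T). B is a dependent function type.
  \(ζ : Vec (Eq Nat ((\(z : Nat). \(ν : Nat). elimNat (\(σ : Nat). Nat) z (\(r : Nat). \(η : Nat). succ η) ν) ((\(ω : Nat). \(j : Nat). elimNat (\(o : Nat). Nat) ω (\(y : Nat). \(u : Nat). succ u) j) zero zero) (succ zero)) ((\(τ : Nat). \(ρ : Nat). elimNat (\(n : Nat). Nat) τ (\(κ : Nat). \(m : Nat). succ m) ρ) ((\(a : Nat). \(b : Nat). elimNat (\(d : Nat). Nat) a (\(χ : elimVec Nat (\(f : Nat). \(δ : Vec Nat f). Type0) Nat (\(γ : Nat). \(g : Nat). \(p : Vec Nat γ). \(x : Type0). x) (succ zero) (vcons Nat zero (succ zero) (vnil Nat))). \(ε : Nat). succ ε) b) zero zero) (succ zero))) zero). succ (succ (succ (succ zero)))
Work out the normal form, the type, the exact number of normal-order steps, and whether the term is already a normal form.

reduced normal form:
  \(ζ : Vec (Eq Nat (succ zero) (succ zero)) zero). succ (succ (succ (succ zero)))
inferred type:
  Pi (ζ : Vec (Eq Nat (succ zero) (succ zero)) zero). Nat
steps to reach normal form (normal order): 18
term was already normal: no
first redex: a beta-redex


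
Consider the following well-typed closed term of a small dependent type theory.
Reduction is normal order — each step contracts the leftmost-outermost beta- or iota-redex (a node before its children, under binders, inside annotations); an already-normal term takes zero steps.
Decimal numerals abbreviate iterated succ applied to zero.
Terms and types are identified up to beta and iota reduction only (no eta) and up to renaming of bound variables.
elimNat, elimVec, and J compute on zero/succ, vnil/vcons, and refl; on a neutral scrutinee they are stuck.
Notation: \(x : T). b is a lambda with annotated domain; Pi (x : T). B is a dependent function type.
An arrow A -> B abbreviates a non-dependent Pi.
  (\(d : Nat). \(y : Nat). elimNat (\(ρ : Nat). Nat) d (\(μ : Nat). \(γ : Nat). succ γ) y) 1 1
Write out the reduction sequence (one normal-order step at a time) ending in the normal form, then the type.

normal-order reduction sequence:
  (\(d : Nat). \(y : Nat). elimNat (\(ρ : Nat). Nat) d (\(μ : Nat). \(γ : Nat). succ γ) y) 1 1
  ~> (\(d : Nat). elimNat (\(y : Nat). Nat) 1 (\(ρ : Nat). \(μ : Nat). succ μ) d) 1
  ~> elimNat (\(d : Nat). Nat) 1 (\(y : Nat). \(ρ : Nat). succ ρ) 1
  ~> (\(d : Nat). \(y : Nat). succ y) 0 (elimNat (\(ρ : Nat). Nat) 1 (\(μ : Nat). \(γ : Nat). succ γ) 0)
  ~> (\(d : Nat). succ d) (elimNat (\(y : Nat). Nat) 1 (\(ρ : Nat). \(μ : Nat). succ μ) 0)
  ~> succ (elimNat (\(d : Nat). Nat) 1 (\(y : Nat). \(ρ : Nat). succ ρ) 0)
  ~> 2
inferred type:
  Nat


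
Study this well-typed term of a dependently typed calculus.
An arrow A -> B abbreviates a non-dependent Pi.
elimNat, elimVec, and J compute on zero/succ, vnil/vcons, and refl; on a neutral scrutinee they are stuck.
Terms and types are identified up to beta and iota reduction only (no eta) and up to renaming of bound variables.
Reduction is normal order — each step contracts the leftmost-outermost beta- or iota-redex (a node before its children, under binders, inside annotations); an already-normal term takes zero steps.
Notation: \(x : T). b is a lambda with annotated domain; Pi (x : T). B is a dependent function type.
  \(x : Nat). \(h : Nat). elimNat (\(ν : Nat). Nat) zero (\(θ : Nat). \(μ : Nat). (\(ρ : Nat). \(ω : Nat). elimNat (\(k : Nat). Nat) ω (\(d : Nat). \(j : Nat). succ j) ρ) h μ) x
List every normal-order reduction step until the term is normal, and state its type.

normal-order reduction sequence:
  \(x : Nat). \(h : Nat). elimNat (\(ν : Nat). Nat) zero (\(θ : Nat). \(μ : Nat). (\(ρ : Nat). \(ω : Nat). elimNat (\(k : Nat). Nat) ω (\(d : Nat). \(j : Nat). succ j) ρ) h μ) x
  ~> \(x : Nat). \(h : Nat). elimNat (\(ν : Nat). Nat) zero (\(θ : Nat). \(μ : Nat). (\(ρ : Nat). elimNat (\(ω : Nat). Nat) ρ (\(k : Nat). \(d : Nat). succ d) h) μ) x
  ~> \(x : Nat). \(h : Nat). elimNat (\(ν : Nat). Nat) zero (\(θ : Nat). \(μ : Nat). elimNat (\(ρ : Nat). Nat) μ (\(ω : Nat). \(k : Nat). succ k) h) x
type:
  Nat -> Nat -> Nat


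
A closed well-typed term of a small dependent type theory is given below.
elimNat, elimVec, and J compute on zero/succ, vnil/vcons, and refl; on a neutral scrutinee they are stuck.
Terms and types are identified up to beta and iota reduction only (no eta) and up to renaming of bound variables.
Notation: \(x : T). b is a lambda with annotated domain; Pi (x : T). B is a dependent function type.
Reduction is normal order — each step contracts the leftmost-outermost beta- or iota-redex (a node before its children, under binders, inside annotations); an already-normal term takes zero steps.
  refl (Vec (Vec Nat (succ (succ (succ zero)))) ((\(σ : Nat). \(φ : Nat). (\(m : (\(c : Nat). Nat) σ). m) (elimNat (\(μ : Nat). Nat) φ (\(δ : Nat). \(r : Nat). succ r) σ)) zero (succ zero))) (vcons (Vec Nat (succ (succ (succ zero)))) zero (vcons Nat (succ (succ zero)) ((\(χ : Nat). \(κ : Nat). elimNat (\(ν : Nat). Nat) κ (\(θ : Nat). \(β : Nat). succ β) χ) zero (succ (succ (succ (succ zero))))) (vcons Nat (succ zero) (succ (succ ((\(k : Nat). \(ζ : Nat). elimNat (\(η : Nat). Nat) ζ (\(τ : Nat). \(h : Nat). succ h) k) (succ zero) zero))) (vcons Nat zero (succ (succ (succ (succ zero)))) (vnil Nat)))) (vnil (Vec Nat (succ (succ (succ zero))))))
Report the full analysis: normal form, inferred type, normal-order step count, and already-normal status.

resulting normal form:
  refl (Vec (Vec Nat (succ (succ (succ zero)))) (succ zero)) (vcons (Vec Nat (succ (succ (succ zero)))) zero (vcons Nat (succ (succ zero)) (succ (succ (succ (succ zero)))) (vcons Nat (succ zero) (succ (succ (succ zero))) (vcons Nat zero (succ (succ (succ (succ zero)))) (vnil Nat)))) (vnil (Vec Nat (succ (succ (succ zero))))))
type:
  Eq (Vec (Vec Nat (succ (succ (succ zero)))) (succ zero)) (vcons (Vec Nat (succ (succ (succ zero)))) zero (vcons Nat (succ (succ zero)) (succ (succ (succ (succ zero)))) (vcons Nat (succ zero) (succ (succ (succ zero))) (vcons Nat zero (succ (succ (succ (succ zero)))) (vnil Nat)))) (vnil (Vec Nat (succ (succ (succ zero)))))) (vcons (Vec Nat (succ (succ (succ zero)))) zero (vcons Nat (succ (succ zero)) (succ (succ (succ (succ zero)))) (vcons Nat (succ zero) (succ (succ (succ zero))) (vcons Nat zero (succ (succ (succ (succ zero)))) (vnil Nat)))) (vnil (Vec Nat (succ (succ (succ zero))))))
reduction steps (normal order): 13
term was already normal: no
first contracted redex: a beta-redex


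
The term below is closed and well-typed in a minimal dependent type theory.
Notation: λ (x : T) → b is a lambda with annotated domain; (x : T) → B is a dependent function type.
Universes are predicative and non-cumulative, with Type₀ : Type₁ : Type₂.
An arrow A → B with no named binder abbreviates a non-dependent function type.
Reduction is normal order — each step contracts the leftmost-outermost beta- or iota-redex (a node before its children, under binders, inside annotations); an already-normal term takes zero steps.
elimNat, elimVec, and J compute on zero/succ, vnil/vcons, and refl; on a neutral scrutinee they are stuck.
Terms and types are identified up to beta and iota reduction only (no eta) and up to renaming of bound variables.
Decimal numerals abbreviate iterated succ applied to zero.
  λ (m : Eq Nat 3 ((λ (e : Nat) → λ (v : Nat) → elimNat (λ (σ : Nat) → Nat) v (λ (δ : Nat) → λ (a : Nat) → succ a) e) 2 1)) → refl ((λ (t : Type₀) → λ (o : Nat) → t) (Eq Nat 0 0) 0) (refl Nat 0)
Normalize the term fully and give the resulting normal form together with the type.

resulting normal form:
  λ (m : Eq Nat 3 3) → refl (Eq Nat 0 0) (refl Nat 0)
type:
  Eq Nat 3 3 → Eq (Eq Nat 0 0) (refl Nat 0) (refl Nat 0)
observation: reduction starts at a beta-redex, and 11 normal-order steps reach the normal form.


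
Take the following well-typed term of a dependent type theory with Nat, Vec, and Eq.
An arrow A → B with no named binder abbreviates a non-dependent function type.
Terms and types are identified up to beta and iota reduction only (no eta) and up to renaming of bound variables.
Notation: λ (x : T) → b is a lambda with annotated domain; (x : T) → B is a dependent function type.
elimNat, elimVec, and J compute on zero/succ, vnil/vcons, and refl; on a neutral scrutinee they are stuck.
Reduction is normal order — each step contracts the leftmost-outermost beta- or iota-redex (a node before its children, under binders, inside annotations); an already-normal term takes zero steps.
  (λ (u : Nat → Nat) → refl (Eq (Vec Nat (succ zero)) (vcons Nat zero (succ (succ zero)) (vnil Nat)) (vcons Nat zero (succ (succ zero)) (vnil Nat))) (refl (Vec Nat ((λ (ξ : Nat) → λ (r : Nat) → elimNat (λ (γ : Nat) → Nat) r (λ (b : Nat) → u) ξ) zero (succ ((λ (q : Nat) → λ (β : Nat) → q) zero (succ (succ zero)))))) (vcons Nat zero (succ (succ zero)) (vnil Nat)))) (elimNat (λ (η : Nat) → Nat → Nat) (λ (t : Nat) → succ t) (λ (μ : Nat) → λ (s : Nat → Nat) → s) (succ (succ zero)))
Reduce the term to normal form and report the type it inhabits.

reduced normal form:
  refl (Eq (Vec Nat (succ zero)) (vcons Nat zero (succ (succ zero)) (vnil Nat)) (vcons Nat zero (succ (succ zero)) (vnil Nat))) (refl (Vec Nat (succ zero)) (vcons Nat zero (succ (succ zero)) (vnil Nat)))
inferred type:
  Eq (Eq (Vec Nat (succ zero)) (vcons Nat zero (succ (succ zero)) (vnil Nat)) (vcons Nat zero (succ (succ zero)) (vnil Nat))) (refl (Vec Nat (succ zero)) (vcons Nat zero (succ (succ zero)) (vnil Nat))) (refl (Vec Nat (succ zero)) (vcons Nat zero (succ (succ zero)) (vnil Nat)))
observation: 6 normal-order steps separate the term from its normal form.


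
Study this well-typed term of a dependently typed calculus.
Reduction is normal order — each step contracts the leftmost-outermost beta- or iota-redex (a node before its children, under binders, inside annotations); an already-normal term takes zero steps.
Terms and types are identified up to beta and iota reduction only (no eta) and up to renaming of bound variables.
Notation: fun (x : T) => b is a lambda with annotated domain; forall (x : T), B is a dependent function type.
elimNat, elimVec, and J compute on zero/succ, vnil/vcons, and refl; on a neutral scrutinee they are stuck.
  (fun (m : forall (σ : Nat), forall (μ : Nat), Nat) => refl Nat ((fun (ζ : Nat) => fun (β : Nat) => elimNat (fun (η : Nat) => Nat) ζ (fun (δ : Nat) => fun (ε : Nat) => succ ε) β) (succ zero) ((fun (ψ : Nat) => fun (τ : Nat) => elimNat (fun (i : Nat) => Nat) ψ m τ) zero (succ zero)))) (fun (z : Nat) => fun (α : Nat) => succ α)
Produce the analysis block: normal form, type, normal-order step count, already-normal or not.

resulting normal form:
  refl Nat (succ (succ zero))
the term's type:
  Eq Nat (succ (succ zero)) (succ (succ zero))
normal-order step count: 13
started in normal form: no
first redex: a beta-redex


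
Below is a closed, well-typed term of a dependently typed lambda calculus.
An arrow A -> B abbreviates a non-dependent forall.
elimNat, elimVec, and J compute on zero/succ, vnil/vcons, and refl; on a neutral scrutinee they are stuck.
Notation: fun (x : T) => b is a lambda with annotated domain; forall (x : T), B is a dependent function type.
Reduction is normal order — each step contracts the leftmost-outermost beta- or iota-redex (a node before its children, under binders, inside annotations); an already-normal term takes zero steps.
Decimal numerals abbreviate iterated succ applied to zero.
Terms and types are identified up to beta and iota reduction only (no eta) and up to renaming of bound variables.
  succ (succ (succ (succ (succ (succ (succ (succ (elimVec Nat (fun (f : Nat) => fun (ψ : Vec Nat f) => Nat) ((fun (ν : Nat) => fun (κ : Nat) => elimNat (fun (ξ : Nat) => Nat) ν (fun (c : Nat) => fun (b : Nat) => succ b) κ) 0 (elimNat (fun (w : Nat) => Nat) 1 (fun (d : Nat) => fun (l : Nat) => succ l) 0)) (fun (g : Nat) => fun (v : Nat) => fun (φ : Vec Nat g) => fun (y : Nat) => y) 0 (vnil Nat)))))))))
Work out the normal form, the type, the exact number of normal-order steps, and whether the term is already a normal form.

normal form:
  9
the term's type:
  Nat
steps to reach normal form (normal order): 8
already normal: no
first contracted redex: an elimVec iota-redex


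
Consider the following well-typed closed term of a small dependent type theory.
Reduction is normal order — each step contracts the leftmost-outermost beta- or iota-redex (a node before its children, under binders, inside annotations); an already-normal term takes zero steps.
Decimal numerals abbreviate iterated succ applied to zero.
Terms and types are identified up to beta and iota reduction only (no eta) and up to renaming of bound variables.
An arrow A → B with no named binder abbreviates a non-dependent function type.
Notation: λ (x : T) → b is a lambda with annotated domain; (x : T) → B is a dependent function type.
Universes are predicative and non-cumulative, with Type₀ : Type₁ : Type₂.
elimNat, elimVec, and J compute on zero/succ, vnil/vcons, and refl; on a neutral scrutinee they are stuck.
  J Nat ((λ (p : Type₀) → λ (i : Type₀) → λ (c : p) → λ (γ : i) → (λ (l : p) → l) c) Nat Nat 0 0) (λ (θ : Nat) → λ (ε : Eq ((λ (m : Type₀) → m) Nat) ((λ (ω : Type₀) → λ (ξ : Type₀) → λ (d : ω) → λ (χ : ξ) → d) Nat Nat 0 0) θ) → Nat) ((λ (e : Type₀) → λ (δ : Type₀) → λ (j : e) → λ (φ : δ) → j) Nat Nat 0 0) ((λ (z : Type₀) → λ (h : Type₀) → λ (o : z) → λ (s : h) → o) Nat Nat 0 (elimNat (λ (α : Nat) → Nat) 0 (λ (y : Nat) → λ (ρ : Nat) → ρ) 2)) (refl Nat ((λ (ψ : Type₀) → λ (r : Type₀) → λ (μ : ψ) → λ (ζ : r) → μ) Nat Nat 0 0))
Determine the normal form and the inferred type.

normal form:
  0
the term's type:
  Nat


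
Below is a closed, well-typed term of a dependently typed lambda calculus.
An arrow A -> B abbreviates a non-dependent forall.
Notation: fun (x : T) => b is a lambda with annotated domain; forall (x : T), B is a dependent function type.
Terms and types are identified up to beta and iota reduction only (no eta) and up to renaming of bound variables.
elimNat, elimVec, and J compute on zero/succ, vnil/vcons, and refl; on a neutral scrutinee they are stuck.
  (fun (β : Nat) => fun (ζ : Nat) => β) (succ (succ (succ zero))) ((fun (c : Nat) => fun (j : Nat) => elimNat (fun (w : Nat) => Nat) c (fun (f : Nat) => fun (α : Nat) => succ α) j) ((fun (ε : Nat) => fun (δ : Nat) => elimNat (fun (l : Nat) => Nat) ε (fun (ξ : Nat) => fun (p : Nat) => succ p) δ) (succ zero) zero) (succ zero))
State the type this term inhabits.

type:
  Nat


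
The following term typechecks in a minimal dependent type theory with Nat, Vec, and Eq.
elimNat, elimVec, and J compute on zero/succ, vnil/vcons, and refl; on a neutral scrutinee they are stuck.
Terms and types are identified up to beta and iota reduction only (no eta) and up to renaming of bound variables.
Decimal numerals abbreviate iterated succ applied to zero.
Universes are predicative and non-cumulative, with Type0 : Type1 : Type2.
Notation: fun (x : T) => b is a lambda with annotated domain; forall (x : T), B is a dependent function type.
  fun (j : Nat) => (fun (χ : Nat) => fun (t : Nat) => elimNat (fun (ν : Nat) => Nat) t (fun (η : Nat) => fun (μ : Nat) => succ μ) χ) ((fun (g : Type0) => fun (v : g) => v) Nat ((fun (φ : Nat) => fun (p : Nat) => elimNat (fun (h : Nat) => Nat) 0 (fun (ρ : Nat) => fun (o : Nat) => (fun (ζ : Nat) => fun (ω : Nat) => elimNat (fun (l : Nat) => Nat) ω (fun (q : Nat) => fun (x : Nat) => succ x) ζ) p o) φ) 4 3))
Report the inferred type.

type:
  forall (j : Nat), forall (χ : Nat), Nat


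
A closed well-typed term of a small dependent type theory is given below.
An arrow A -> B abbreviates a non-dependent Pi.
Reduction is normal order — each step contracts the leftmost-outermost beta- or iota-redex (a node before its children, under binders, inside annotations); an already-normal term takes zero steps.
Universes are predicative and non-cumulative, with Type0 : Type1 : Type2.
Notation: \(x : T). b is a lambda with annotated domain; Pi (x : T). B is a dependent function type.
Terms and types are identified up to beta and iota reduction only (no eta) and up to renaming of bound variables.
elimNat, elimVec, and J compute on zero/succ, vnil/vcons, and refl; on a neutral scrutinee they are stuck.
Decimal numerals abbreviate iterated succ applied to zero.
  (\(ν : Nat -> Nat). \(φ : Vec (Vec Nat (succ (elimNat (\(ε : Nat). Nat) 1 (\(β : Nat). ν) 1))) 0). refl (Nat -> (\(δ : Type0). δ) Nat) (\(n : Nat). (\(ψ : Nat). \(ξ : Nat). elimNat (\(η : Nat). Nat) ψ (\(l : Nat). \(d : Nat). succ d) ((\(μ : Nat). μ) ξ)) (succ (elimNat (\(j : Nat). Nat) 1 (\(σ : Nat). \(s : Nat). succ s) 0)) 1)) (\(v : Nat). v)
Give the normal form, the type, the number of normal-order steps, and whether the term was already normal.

reduced normal form:
  \(ν : Vec (Vec Nat 2) 0). refl (Nat -> Nat) (\(φ : Nat). 3)
the term's type:
  Vec (Vec Nat 2) 0 -> Eq (Nat -> Nat) (\(ν : Nat). 3) (\(φ : Nat). 3)
steps to reach normal form (normal order): 14
term was already normal: no
first contracted redex: a beta-redex


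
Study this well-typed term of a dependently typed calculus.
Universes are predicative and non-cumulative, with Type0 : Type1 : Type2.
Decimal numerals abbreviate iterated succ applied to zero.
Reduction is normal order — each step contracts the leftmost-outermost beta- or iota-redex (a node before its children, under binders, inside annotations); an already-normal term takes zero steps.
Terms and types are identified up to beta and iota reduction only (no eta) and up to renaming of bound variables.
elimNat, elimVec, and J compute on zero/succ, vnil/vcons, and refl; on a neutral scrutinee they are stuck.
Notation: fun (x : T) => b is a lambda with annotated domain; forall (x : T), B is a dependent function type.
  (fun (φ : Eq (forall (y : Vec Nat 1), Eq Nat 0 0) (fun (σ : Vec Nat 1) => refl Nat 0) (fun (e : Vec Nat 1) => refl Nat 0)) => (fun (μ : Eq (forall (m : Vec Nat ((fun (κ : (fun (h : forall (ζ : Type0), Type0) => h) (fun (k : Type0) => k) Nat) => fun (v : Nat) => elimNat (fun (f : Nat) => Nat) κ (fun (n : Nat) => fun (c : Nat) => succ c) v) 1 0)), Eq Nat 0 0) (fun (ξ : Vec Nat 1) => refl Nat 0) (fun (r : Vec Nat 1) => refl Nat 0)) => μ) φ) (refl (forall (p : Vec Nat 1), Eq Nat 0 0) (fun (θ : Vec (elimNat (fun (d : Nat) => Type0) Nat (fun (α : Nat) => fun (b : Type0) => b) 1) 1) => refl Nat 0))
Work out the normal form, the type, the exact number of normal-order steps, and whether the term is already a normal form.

normal form:
  refl (forall (φ : Vec Nat 1), Eq Nat 0 0) (fun (y : Vec Nat 1) => refl Nat 0)
inferred type:
  Eq (forall (φ : Vec Nat 1), Eq Nat 0 0) (fun (y : Vec Nat 1) => refl Nat 0) (fun (σ : Vec Nat 1) => refl Nat 0)
reduction steps (normal order): 6
started in normal form: no
first contracted redex: a beta-redex


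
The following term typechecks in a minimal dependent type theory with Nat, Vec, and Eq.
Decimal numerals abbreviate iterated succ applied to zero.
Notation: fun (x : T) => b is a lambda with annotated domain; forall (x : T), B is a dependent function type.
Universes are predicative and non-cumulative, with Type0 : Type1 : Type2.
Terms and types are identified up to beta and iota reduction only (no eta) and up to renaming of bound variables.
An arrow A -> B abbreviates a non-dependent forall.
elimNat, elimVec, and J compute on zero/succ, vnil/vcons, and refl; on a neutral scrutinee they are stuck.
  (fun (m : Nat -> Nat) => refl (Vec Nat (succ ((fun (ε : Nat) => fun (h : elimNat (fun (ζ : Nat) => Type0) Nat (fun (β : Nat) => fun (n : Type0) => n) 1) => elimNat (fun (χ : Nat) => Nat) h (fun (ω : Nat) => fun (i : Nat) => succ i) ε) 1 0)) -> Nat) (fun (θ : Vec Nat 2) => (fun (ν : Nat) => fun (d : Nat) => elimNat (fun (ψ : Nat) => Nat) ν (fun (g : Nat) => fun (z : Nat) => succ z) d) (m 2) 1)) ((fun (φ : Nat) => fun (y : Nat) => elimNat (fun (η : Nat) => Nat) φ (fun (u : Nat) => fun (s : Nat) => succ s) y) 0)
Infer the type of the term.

the term's type:
  Eq (Vec Nat 2 -> Nat) (fun (m : Vec Nat 2) => 3) (fun (ε : Vec Nat 2) => 3)


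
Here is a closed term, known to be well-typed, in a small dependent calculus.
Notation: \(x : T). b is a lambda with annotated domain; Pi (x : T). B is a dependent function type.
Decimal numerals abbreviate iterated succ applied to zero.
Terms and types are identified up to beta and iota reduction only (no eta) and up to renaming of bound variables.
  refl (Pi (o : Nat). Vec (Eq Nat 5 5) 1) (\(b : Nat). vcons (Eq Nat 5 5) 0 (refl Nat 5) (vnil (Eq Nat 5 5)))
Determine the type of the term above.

inferred type:
  Eq (Pi (o : Nat). Vec (Eq Nat 5 5) 1) (\(b : Nat). vcons (Eq Nat 5 5) 0 (refl Nat 5) (vnil (Eq Nat 5 5))) (\(q : Nat). vcons (Eq Nat 5 5) 0 (refl Nat 5) (vnil (Eq Nat 5 5)))


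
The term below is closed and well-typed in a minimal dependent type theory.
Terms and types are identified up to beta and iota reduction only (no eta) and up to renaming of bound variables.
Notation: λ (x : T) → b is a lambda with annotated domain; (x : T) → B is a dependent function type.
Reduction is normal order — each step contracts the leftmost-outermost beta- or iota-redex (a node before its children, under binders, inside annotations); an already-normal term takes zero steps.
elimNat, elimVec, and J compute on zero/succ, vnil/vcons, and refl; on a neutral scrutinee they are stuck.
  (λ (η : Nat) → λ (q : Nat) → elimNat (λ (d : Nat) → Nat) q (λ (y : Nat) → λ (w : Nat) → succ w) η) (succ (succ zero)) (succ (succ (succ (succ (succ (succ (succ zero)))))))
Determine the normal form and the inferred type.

reduced normal form:
  succ (succ (succ (succ (succ (succ (succ (succ (succ zero))))))))
type:
  Nat
observation: normalization takes exactly 9 steps under the normal-order strategy.


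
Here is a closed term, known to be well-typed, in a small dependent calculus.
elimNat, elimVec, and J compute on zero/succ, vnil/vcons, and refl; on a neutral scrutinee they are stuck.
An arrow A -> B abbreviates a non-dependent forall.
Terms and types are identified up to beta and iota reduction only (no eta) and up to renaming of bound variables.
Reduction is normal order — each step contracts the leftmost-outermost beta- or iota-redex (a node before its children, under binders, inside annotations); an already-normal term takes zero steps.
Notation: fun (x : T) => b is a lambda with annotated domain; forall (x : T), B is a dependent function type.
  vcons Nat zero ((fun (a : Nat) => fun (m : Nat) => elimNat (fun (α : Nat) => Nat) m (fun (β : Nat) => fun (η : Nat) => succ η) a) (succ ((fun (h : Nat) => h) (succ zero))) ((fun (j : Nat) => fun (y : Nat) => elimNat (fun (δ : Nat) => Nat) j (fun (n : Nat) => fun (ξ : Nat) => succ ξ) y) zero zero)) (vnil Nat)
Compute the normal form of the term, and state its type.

resulting normal form:
  vcons Nat zero (succ (succ zero)) (vnil Nat)
type:
  Vec Nat (succ zero)
observation: the first redex contracted is a beta-redex; the normal form is reached in 13 normal-order steps.


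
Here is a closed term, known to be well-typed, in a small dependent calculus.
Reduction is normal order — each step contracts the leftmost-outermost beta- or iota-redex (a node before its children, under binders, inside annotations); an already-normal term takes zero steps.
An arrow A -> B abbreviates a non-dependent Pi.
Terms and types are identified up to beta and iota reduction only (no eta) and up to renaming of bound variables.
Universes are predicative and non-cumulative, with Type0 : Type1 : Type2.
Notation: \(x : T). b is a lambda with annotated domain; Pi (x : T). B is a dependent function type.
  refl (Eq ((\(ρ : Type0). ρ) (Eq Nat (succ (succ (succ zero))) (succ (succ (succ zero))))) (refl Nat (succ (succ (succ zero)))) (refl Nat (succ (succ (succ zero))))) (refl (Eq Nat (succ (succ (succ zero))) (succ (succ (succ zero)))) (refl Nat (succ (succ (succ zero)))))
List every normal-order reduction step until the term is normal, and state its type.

normal-order reduction sequence:
  refl (Eq ((\(ρ : Type0). ρ) (Eq Nat (succ (succ (succ zero))) (succ (succ (succ zero))))) (refl Nat (succ (succ (succ zero)))) (refl Nat (succ (succ (succ zero))))) (refl (Eq Nat (succ (succ (succ zero))) (succ (succ (succ zero)))) (refl Nat (succ (succ (succ zero)))))
  ~> refl (Eq (Eq Nat (succ (succ (succ zero))) (succ (succ (succ zero)))) (refl Nat (succ (succ (succ zero)))) (refl Nat (succ (succ (succ zero))))) (refl (Eq Nat (succ (succ (succ zero))) (succ (succ (succ zero)))) (refl Nat (succ (succ (succ zero)))))
inferred type:
  Eq (Eq (Eq Nat (succ (succ (succ zero))) (succ (succ (succ zero)))) (refl Nat (succ (succ (succ zero)))) (refl Nat (succ (succ (succ zero))))) (refl (Eq Nat (succ (succ (succ zero))) (succ (succ (succ zero)))) (refl Nat (succ (succ (succ zero))))) (refl (Eq Nat (succ (succ (succ zero))) (succ (succ (succ zero)))) (refl Nat (succ (succ (succ zero)))))


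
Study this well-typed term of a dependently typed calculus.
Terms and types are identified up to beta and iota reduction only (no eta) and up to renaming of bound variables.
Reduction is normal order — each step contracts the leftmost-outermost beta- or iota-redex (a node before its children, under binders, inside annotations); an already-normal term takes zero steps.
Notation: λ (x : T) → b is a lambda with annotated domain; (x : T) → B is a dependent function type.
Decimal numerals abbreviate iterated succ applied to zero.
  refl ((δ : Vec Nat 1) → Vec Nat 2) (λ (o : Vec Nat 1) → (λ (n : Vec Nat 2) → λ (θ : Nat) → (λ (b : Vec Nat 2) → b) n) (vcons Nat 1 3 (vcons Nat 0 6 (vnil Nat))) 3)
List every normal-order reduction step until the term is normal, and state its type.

normal-order reduction sequence:
  refl ((δ : Vec Nat 1) → Vec Nat 2) (λ (o : Vec Nat 1) → (λ (n : Vec Nat 2) → λ (θ : Nat) → (λ (b : Vec Nat 2) → b) n) (vcons Nat 1 3 (vcons Nat 0 6 (vnil Nat))) 3)
  ~> refl ((δ : Vec Nat 1) → Vec Nat 2) (λ (o : Vec Nat 1) → (λ (n : Nat) → (λ (θ : Vec Nat 2) → θ) (vcons Nat 1 3 (vcons Nat 0 6 (vnil Nat)))) 3)
  ~> refl ((δ : Vec Nat 1) → Vec Nat 2) (λ (o : Vec Nat 1) → (λ (n : Vec Nat 2) → n) (vcons Nat 1 3 (vcons Nat 0 6 (vnil Nat))))
  ~> refl ((δ : Vec Nat 1) → Vec Nat 2) (λ (o : Vec Nat 1) → vcons Nat 1 3 (vcons Nat 0 6 (vnil Nat)))
type:
  Eq ((δ : Vec Nat 1) → Vec Nat 2) (λ (o : Vec Nat 1) → vcons Nat 1 3 (vcons Nat 0 6 (vnil Nat))) (λ (n : Vec Nat 1) → vcons Nat 1 3 (vcons Nat 0 6 (vnil Nat)))


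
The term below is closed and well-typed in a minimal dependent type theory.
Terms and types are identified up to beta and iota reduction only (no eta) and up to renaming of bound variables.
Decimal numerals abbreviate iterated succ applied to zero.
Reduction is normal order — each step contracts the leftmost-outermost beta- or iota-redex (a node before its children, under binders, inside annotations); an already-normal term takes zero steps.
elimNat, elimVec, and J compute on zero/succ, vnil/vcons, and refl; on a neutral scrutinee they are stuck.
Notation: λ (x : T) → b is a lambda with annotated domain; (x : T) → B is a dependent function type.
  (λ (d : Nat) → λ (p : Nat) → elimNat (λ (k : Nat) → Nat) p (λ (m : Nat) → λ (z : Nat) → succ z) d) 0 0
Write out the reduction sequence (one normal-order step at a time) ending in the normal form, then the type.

normal-order reduction sequence:
  (λ (d : Nat) → λ (p : Nat) → elimNat (λ (k : Nat) → Nat) p (λ (m : Nat) → λ (z : Nat) → succ z) d) 0 0
  ~> (λ (d : Nat) → elimNat (λ (p : Nat) → Nat) d (λ (k : Nat) → λ (m : Nat) → succ m) 0) 0
  ~> elimNat (λ (d : Nat) → Nat) 0 (λ (p : Nat) → λ (k : Nat) → succ k) 0
  ~> 0
the term's type:
  Nat


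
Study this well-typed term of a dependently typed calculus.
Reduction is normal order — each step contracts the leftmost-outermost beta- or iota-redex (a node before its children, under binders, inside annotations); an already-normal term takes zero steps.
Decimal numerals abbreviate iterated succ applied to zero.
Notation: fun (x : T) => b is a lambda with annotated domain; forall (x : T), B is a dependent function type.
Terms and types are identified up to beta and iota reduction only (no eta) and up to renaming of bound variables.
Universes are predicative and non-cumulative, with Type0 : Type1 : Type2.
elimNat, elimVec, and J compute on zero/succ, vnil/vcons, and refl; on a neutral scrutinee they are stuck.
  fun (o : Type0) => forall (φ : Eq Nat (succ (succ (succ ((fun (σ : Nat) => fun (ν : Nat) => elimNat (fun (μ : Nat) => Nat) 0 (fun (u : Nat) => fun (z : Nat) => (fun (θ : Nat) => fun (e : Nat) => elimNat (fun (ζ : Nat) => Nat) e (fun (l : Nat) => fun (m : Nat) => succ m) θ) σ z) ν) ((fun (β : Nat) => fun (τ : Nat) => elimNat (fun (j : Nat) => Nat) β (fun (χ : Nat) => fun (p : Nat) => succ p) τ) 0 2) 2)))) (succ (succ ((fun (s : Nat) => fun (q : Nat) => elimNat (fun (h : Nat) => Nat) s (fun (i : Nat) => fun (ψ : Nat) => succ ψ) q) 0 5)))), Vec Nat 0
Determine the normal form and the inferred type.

normal form:
  fun (o : Type0) => forall (φ : Eq Nat 7 7), Vec Nat 0
type:
  forall (o : Type0), Type0
observation: 63 normal-order steps separate the term from its normal form.


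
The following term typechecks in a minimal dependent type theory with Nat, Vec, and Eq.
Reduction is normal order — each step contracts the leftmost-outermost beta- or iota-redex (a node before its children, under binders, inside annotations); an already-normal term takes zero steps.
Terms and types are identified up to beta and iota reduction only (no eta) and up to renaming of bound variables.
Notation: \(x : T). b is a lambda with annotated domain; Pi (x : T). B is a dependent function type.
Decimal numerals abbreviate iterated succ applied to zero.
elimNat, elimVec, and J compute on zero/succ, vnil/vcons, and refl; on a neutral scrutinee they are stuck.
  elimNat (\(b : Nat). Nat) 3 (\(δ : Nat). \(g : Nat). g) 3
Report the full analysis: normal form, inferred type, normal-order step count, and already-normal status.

resulting normal form:
  3
inferred type:
  Nat
normal-order step count: 10
started in normal form: no
first redex: an elimNat iota-redex


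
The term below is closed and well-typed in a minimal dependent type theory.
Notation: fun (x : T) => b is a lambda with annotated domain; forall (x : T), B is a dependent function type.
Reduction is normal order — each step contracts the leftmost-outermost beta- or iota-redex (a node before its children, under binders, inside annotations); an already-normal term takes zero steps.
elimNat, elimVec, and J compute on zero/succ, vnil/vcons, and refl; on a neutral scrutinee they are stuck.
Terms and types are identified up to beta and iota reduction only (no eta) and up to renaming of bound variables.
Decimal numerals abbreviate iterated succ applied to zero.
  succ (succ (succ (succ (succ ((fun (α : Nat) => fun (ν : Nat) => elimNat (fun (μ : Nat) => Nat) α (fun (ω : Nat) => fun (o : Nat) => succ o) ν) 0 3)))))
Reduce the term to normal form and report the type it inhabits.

reduced normal form:
  8
the term's type:
  Nat
observation: 12 normal-order steps separate the term from its normal form.


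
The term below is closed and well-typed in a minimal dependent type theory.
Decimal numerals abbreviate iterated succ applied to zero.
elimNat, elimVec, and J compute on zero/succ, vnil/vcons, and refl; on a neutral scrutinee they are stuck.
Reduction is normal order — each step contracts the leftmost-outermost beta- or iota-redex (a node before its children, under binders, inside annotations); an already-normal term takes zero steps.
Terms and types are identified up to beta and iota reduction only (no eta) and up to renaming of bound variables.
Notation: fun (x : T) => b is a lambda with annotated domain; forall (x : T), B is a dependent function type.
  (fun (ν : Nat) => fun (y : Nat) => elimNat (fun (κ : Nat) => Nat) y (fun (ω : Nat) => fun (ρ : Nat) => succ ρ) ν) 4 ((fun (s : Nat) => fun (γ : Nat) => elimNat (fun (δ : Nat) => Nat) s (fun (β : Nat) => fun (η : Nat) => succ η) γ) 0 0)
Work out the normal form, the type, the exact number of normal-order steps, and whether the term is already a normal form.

reduced normal form:
  4
type:
  Nat
steps to reach normal form (normal order): 18
already normal: no
first contracted redex: a beta-redex


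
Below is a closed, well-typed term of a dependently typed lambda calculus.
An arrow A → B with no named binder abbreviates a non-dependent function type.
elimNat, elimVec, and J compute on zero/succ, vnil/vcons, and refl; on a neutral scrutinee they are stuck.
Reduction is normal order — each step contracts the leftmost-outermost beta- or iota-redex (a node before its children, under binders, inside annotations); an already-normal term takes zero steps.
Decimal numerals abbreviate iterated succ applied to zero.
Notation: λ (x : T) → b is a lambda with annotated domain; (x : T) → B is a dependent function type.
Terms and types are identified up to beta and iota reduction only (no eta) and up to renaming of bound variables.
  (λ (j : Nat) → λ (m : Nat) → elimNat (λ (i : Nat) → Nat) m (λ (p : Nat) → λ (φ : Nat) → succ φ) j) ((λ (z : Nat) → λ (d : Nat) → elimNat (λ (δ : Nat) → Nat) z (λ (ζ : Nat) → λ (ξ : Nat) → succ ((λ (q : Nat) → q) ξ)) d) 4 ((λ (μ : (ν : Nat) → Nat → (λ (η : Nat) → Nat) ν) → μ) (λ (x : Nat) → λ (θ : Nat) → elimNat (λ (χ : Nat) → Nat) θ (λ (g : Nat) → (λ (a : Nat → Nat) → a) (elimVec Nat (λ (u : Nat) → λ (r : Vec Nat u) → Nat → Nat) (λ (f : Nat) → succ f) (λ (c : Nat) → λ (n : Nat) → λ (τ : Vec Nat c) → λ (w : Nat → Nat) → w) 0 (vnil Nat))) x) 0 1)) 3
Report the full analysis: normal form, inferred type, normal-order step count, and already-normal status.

reduced normal form:
  8
inferred type:
  Nat
reduction steps (normal order): 29
term was already normal: no
first contracted redex: a beta-redex


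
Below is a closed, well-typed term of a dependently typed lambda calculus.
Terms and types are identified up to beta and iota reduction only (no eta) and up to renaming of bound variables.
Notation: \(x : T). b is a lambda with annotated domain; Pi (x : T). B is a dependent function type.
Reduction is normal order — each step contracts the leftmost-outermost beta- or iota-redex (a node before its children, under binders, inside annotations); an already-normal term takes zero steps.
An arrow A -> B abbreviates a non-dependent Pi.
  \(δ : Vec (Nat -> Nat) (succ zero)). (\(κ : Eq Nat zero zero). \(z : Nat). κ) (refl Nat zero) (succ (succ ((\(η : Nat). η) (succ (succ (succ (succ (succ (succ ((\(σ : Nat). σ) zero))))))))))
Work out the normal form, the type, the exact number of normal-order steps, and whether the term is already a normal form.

resulting normal form:
  \(δ : Vec (Nat -> Nat) (succ zero)). refl Nat zero
type:
  Vec (Nat -> Nat) (succ zero) -> Eq Nat zero zero
steps to reach normal form (normal order): 2
started in normal form: no
first redex: a beta-redex


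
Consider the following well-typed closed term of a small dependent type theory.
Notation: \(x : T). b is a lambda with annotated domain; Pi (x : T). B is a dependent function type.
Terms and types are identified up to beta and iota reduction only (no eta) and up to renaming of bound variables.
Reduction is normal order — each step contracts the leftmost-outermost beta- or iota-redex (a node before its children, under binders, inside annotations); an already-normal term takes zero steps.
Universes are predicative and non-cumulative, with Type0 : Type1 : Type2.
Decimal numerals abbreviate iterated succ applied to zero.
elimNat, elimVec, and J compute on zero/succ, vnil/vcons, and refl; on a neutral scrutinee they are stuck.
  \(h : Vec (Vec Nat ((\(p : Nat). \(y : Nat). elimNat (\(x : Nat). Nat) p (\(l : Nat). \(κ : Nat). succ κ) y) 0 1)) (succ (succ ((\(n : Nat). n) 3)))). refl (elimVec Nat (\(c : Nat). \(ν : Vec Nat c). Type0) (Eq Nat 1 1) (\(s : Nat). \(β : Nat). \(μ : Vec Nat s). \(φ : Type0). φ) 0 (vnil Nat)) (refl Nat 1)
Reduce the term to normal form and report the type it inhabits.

resulting normal form:
  \(h : Vec (Vec Nat 1) 5). refl (Eq Nat 1 1) (refl Nat 1)
type:
  Pi (h : Vec (Vec Nat 1) 5). Eq (Eq Nat 1 1) (refl Nat 1) (refl Nat 1)


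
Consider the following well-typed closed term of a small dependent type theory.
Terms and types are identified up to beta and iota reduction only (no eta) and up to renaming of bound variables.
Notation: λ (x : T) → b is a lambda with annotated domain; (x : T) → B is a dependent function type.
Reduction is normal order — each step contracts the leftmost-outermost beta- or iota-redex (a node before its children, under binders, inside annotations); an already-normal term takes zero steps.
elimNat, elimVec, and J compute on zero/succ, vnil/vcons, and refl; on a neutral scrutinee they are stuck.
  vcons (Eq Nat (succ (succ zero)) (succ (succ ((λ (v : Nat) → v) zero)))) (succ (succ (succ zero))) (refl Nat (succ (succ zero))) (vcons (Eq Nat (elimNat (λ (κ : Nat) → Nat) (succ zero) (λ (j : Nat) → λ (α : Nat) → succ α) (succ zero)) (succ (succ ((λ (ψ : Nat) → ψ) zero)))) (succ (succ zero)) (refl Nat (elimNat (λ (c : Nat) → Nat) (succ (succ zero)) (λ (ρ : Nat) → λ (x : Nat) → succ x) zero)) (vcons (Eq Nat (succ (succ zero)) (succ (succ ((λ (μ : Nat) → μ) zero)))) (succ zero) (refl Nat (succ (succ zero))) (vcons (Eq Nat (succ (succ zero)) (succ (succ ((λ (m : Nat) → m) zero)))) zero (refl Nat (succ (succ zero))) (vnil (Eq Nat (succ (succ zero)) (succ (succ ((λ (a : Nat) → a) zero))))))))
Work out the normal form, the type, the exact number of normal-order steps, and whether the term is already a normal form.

reduced normal form:
  vcons (Eq Nat (succ (succ zero)) (succ (succ zero))) (succ (succ (succ zero))) (refl Nat (succ (succ zero))) (vcons (Eq Nat (succ (succ zero)) (succ (succ zero))) (succ (succ zero)) (refl Nat (succ (succ zero))) (vcons (Eq Nat (succ (succ zero)) (succ (succ zero))) (succ zero) (refl Nat (succ (succ zero))) (vcons (Eq Nat (succ (succ zero)) (succ (succ zero))) zero (refl Nat (succ (succ zero))) (vnil (Eq Nat (succ (succ zero)) (succ (succ zero)))))))
inferred type:
  Vec (Eq Nat (succ (succ zero)) (succ (succ zero))) (succ (succ (succ (succ zero))))
steps to reach normal form (normal order): 10
started in normal form: no
first contracted redex: a beta-redex
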